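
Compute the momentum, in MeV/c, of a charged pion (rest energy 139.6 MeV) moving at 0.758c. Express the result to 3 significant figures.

162 MeV/c

With β = 0.758, γ = 1/√(1 − 0.758²) = 1/√0.425436 = 1.5331.
Momentum: p = γβ·mc = 1.5331 × 0.758 × 139.6 MeV/c = 162 MeV/c.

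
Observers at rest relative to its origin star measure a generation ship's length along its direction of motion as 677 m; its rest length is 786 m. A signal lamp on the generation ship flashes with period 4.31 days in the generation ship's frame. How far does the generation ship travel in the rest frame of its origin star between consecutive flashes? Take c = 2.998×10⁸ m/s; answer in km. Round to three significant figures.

6.59×10^10 km

From L = L₀/γ: γ = 786/677 = 1.161.
β = √(1 − 1/γ²) = 0.50805. Lab-frame period = γτ = 1.161×4.31 days = 5.0039 days. Distance = βc × γτ = 0.50805 × 2.998×10⁸ m/s × 432336.96 s = 6.5851×10^13 m = 6.59×10^10 km.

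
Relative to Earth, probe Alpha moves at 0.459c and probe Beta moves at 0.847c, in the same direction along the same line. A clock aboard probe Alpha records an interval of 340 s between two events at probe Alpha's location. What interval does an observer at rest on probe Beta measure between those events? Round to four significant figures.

Speed of probe Alpha in probe Beta's frame: u = (v_A − v_B)/(1 − v_A v_B/c²) = (0.459 − 0.847)/(1 − 0.459×0.847) = −0.388/0.611227 = −0.63479; |u| = 0.63479c.
γ for this relative speed: γ = 1/√(1 − 0.402958) = 1.2942.
Probe Alpha's interval is proper; time dilation gives Δt_B = γΔτ = 1.2942 × 340 s = 440.0 s.

440.0 s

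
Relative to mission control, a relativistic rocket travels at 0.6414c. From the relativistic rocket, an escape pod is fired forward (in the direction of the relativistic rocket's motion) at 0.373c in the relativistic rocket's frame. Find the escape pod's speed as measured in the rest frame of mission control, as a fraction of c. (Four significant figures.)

Relativistic velocity addition: u = (u' + v)/(1 + u'v/c²), with u' = 0.373c and v = 0.6414c.
Numerator: 0.373 + 0.6414 = 1.0144. Denominator: 1 + (0.373)(0.6414) = 1.2392422.
u = 1.0144/1.2392422 = 0.81856, so the speed is 0.8186c.

0.8186c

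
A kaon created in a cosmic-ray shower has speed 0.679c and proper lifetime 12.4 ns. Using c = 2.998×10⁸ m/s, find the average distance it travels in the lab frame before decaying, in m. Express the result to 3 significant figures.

3.44 m

β² = 0.461041, so γ = 1/√0.538959 = 1.3621.
Lab-frame lifetime: Δt = γτ = 1.3621 × 12.4 ns = 16.89 ns.
Distance: d = vΔt = 0.679 × 2.998×10⁸ m/s × 1.6890×10^-8 s = 3.44 m.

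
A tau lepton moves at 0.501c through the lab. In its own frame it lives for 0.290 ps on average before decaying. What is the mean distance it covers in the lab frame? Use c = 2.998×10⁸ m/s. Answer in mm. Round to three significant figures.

0.0503 mm

β² = 0.251001, so γ = 1/√0.748999 = 1.1555.
Lab-frame lifetime: Δt = γτ = 1.1555 × 0.290 ps = 0.33509 ps.
Distance: d = vΔt = 0.501 × 2.998×10⁸ m/s × 3.3509×10^-13 s = 5.03×10^-5 m = 0.0503 mm.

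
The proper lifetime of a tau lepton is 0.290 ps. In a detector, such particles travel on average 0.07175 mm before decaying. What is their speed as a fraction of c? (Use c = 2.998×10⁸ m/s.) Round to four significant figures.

0.6365c

Lab distance = (lab lifetime)·v = γτ·βc, so βγ = d/(cτ) = 7.175×10^-5/(2.998×10⁸ × 2.900×10^-13) = 0.82526.
With βγ = 0.82526: γ² = 1 + (βγ)² = 1.681054, and β = (βγ)/γ = 0.82526/1.29655 = 0.6365.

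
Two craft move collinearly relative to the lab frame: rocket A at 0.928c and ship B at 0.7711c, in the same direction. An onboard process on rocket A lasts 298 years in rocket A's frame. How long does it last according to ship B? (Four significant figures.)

The velocity of rocket A relative to ship B is (0.928 − 0.7711)c / (1 − 0.928×0.7711) = 0.55165c; relative speed 0.55165c.
γ for this relative speed: γ = 1/√(1 − 0.304318) = 1.1989.
Rocket A's interval is proper; time dilation gives Δt_B = γΔτ = 1.1989 × 298 years = 357.3 years.

357.3 years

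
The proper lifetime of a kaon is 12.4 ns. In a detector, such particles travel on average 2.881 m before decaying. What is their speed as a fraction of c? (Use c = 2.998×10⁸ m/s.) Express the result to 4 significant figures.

d = βγcτ ⇒ βγ = d/(cτ) = 2.881 m / (3.71752 m) = 0.77498.
β = (βγ)/√(1+(βγ)²) = 0.77498/√1.600594 = 0.6126.

0.6126c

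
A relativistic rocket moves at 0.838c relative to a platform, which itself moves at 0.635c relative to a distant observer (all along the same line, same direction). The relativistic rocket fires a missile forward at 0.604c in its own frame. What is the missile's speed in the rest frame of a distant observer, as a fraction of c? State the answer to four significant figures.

0.9903c

First combine the missile and relativistic rocket (S''→S'): u₁ = (0.604 + 0.838)/(1 + 0.604×0.838) = 1.442/1.506152 = 0.95741.
Then combine with the platform (S'→S): u = (0.95741 + 0.635)/(1 + 0.95741×0.635) = 1.59241/1.60795535 = 0.99033.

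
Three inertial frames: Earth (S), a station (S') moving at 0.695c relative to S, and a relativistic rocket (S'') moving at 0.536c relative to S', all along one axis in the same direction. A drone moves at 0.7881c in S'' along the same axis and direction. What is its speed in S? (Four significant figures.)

Compose velocities in two stages. Stage 1 (into S'): u₁ = (0.7881+0.536)/(1+0.7881×0.536) = 0.93088.
Stage 2 (into S): u = (0.93088+0.695)/(1+0.93088×0.695) = 0.9872, so the speed is 0.9872c.

0.9872c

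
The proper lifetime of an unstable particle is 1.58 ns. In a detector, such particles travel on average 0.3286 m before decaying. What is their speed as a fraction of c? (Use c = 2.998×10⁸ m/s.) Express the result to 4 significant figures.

0.5700c

d = βγcτ ⇒ βγ = d/(cτ) = 0.3286 m / (0.473684 m) = 0.69371.
β = (βγ)/√(1+(βγ)²) = 0.69371/√1.481234 = 0.5700.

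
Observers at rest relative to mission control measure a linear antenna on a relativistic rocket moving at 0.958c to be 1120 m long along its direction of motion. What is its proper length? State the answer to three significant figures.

3910 m

With β = 0.958, γ = 1/√(1 − 0.958²) = 1/√0.082236 = 3.4871.
Proper length: L₀ = γ·L = 3.4871 × 1120 = 3910 m.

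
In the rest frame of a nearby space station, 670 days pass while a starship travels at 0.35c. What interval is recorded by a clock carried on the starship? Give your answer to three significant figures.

With β = 0.35, γ = 1/√(1 − 0.35²) = 1/√0.8775 = 1.0675.
The moving clock records proper time: Δτ = Δt/γ = 670/1.0675 = 628 days.

628 days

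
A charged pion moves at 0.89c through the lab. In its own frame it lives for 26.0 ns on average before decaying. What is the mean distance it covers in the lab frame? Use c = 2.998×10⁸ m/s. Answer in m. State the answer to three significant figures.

With β = 0.89, γ = 1/√(1 − 0.89²) = 1/√0.2079 = 2.1932.
Lab-frame lifetime: Δt = γτ = 2.1932 × 26.0 ns = 57.023 ns.
Distance: d = vΔt = 0.89 × 2.998×10⁸ m/s × 5.7023×10^-8 s = 15.2 m.

15.2 m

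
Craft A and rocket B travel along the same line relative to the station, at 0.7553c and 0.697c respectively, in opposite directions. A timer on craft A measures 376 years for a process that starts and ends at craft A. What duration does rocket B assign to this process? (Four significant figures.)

1221 years

Transform craft A's velocity into rocket B's frame: (0.7553 + 0.697)/(1 + 0.7553·0.697) = 1.4523/1.5264441, so the relative speed is 0.95143c.
At |u| = 0.95143c, γ = (1 − 0.905219)^(−1/2) = 3.2482.
The clock on craft A records proper time, so rocket B measures Δt = γΔτ = 3.2482 × 376 = 1221 years.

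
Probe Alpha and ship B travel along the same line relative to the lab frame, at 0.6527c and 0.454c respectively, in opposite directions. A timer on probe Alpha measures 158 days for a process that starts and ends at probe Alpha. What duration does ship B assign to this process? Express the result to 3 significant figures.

303 days

Transform probe Alpha's velocity into ship B's frame: (0.6527 + 0.454)/(1 + 0.6527·0.454) = 1.1067/1.2963258, so the relative speed is 0.85372c.
At |u| = 0.85372c, γ = (1 − 0.728838)^(−1/2) = 1.9204.
The clock on probe Alpha records proper time, so ship B measures Δt = γΔτ = 1.9204 × 158 = 303 days.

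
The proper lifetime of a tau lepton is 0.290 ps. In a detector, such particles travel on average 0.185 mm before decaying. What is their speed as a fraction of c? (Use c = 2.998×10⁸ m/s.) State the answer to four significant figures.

0.9050c

Lab distance = (lab lifetime)·v = γτ·βc, so βγ = d/(cτ) = 1.850×10^-4/(2.998×10⁸ × 2.900×10^-13) = 2.1279.
With βγ = 2.1279: γ² = 1 + (βγ)² = 5.52796, and β = (βγ)/γ = 2.1279/2.35116 = 0.9050.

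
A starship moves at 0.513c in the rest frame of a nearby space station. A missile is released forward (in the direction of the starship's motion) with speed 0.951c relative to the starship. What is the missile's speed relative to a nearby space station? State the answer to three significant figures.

0.984c

In units of c, u = (u' + v)/(1 + u'v) with u' = 0.951 and v = 0.513.
Numerator: 0.951 + 0.513 = 1.464. Denominator: 1 + (0.951)(0.513) = 1.487863.
u = 1.464/1.487863 = 0.98396, so the speed is 0.984c.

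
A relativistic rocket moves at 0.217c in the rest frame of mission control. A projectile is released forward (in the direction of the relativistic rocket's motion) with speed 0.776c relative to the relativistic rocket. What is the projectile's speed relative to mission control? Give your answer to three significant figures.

0.850c

Relativistic velocity addition: u = (u' + v)/(1 + u'v/c²), with u' = 0.776c and v = 0.217c.
Numerator: 0.776 + 0.217 = 0.993. Denominator: 1 + (0.776)(0.217) = 1.168392.
u = 0.993/1.168392 = 0.84989, so the speed is 0.850c.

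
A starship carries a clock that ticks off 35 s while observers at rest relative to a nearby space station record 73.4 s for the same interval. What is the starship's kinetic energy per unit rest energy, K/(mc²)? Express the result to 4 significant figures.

γ = Δt/Δτ = 73.4/35 = 2.09714.
Since K = (γ−1)mc², K/(mc²) = 2.09714 − 1 = 1.097.

1.097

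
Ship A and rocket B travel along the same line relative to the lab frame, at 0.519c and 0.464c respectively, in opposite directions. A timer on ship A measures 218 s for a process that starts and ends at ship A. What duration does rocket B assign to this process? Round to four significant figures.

357.2 s

Transform ship A's velocity into rocket B's frame: (0.519 + 0.464)/(1 + 0.519·0.464) = 0.983/1.240816, so the relative speed is 0.79222c.
At |u| = 0.79222c, γ = (1 − 0.627613)^(−1/2) = 1.6387.
The clock on ship A records proper time, so rocket B measures Δt = γΔτ = 1.6387 × 218 = 357.2 s.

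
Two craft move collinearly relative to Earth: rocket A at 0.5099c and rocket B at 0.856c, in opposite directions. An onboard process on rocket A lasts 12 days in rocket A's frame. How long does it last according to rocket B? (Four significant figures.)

Transform rocket A's velocity into rocket B's frame: (0.5099 + 0.856)/(1 + 0.5099·0.856) = 1.3659/1.4364744, so the relative speed is 0.95087c.
γ for this relative speed: γ = 1/√(1 − 0.904154) = 3.2301.
The clock on rocket A records proper time, so rocket B measures Δt = γΔτ = 3.2301 × 12 = 38.76 days.

38.76 days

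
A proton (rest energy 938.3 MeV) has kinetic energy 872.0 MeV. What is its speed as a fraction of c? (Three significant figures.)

γ = 1 + K/(mc²) = 1 + 872.0/938.3 = 1.9293.
β = √(1 − 1/γ²) = √(1 − 0.268658) = √0.731342 = 0.855.

0.855c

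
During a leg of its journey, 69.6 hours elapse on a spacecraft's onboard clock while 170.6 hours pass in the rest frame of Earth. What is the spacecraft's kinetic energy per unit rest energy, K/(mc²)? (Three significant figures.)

1.45

γ = Δt/Δτ = 170.6/69.6 = 2.45115.
K/(mc²) = γ − 1 = 2.45115 − 1 = 1.45.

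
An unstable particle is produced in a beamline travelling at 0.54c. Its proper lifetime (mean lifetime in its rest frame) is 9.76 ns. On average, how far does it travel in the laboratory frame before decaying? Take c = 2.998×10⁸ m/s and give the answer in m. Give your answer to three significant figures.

1.88 m

γ = 1/√(1 − β²) = 1/√(1 − 0.2916) = 1/√0.7084 = 1/0.841665 = 1.1881.
Lab-frame lifetime: Δt = γτ = 1.1881 × 9.76 ns = 11.596 ns.
Distance: d = vΔt = 0.54 × 2.998×10⁸ m/s × 1.1596×10^-8 s = 1.88 m.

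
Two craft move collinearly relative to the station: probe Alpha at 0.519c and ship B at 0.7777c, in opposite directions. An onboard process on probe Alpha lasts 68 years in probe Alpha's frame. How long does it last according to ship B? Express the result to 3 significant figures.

Speed of probe Alpha in ship B's frame: u = (v_A + v_B)/(1 + v_A v_B/c²) = (0.519 + 0.7777)/(1 + 0.519×0.7777) = 1.2967/1.4036263 = 0.92382; |u| = 0.92382c.
At |u| = 0.92382c, γ = (1 − 0.853443)^(−1/2) = 2.6121.
The clock on probe Alpha records proper time, so ship B measures Δt = γΔτ = 2.6121 × 68 = 178 years.

178 years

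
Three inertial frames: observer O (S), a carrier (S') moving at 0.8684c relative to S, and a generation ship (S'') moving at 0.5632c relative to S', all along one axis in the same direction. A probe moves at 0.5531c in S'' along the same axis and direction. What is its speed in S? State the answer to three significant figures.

Apply u = (u'+v)/(1+u'v) twice. Probe in the carrier frame: (0.5531+0.5632)/(1+0.5531·0.5632) = 1.1163/1.31150592 = 0.85116c.
That velocity, transformed to the rest frame of observer O: (0.85116+0.8684)/(1+0.85116·0.8684) = 1.71956/1.739147344 = 0.98874c.

0.989c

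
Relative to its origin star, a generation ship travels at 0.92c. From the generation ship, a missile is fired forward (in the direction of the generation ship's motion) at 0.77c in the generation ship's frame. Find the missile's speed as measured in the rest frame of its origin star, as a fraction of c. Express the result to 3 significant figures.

Relativistic velocity addition: u = (u' + v)/(1 + u'v/c²), with u' = 0.77c and v = 0.92c.
Numerator: 0.77 + 0.92 = 1.69. Denominator: 1 + (0.77)(0.92) = 1.7084.
u = 1.69/1.7084 = 0.98923, so the speed is 0.989c.

0.989c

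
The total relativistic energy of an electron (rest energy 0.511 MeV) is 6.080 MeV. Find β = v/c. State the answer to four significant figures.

Total energy E = γmc² gives γ = 6.080/0.511 = 11.898.
Hence β = √(1 − 1/γ²) = √(1 − 0.00706402) = √0.99293598 = 0.9965.

0.9965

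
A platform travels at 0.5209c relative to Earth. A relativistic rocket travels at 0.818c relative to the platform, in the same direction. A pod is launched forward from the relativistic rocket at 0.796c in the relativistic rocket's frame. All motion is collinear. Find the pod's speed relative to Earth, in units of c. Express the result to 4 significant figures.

0.9929c

First combine the pod and relativistic rocket (S''→S'): u₁ = (0.796 + 0.818)/(1 + 0.796×0.818) = 1.614/1.651128 = 0.97751.
Then combine with the platform (S'→S): u = (0.97751 + 0.5209)/(1 + 0.97751×0.5209) = 1.49841/1.509184959 = 0.99286.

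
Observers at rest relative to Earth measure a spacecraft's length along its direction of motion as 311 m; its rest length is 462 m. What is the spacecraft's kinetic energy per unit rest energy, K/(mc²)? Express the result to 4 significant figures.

γ = L₀/L = 462/311 = 1.48553.
K/(mc²) = γ − 1 = 1.48553 − 1 = 0.4855.

0.4855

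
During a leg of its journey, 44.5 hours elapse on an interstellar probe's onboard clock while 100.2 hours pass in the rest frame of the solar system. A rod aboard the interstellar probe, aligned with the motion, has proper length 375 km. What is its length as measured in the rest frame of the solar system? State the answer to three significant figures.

167 km

From Δt = γΔτ: γ = 100.2/44.5 = 2.25169.
The rod contracts by the same γ: 375 km / 2.25169 = 167 km.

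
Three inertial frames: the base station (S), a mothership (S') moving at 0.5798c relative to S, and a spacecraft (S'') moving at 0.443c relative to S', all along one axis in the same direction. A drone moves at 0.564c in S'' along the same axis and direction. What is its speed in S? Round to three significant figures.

0.944c

First combine the drone and spacecraft (S''→S'): u₁ = (0.564 + 0.443)/(1 + 0.564×0.443) = 1.007/1.249852 = 0.8057.
Then combine with the mothership (S'→S): u = (0.8057 + 0.5798)/(1 + 0.8057×0.5798) = 1.3855/1.46714486 = 0.94435.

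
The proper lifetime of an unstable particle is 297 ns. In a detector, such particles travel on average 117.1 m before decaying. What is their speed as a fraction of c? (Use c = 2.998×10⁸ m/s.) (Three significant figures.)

Let x = d/(cτ) = 117.1 m / (2.998×10⁸ m/s × 2.970×10^-7 s) = 1.3151. Since d = βγcτ, x = βγ = β/√(1−β²).
Solving: β² = x²/(1+x²) = 1.72949/2.72949 = 0.633631, so β = 0.796.

0.796c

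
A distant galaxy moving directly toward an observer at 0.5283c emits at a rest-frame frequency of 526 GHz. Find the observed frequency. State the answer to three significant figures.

Relativistic Doppler (source moving toward): f_obs = f_src · √((1+β)/(1−β)).
With β = 0.5283: factor = √(1.5283/0.4717) = 1.8.
f_obs = 526 × 1.8 = 947 GHz.

947 GHz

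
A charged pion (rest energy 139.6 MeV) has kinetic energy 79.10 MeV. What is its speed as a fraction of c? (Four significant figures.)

0.7698c

K = (γ−1)mc², so γ = 1 + 79.10/139.6 = 1.5666.
Then v/c = √(1 − γ⁻²) = √(1 − 0.407459) = √0.592541 = 0.7698.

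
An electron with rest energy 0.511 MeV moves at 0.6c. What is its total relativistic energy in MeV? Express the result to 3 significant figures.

β² = 0.36, so γ = 1/√0.64 = 1.25.
Total energy: E = γmc² = 1.25 × 0.511 MeV = 0.639 MeV.

0.639 MeV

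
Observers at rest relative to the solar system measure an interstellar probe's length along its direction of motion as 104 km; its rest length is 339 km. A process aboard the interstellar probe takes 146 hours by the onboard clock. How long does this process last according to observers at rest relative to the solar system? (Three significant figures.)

476 hours

γ = L₀/L = 339/104 = 3.25962.
The same γ dilates the second interval: 3.25962 × 146 hours = 476 hours.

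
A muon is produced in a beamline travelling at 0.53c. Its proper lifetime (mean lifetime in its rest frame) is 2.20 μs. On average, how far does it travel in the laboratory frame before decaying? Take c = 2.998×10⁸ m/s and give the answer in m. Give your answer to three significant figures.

412 m

With β = 0.53, γ = 1/√(1 − 0.53²) = 1/√0.7191 = 1.1792.
Lab-frame lifetime: Δt = γτ = 1.1792 × 2.20 μs = 2.5942 μs.
Distance: d = vΔt = 0.53 × 2.998×10⁸ m/s × 2.5942×10^-6 s = 412 m.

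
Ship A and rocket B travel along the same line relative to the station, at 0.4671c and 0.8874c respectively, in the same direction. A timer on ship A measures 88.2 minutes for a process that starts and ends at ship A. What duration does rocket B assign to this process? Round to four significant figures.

126.7 minutes

The velocity of ship A relative to rocket B is (0.4671 − 0.8874)c / (1 − 0.4671×0.8874) = −0.71785c; relative speed 0.71785c.
At |u| = 0.71785c, γ = (1 − 0.515309)^(−1/2) = 1.4364.
Ship A's interval is proper; time dilation gives Δt_B = γΔτ = 1.4364 × 88.2 minutes = 126.7 minutes.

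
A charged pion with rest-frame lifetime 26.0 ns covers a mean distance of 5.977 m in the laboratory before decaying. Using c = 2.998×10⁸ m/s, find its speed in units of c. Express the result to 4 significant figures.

Let x = d/(cτ) = 5.977 m / (2.998×10⁸ m/s × 2.600×10^-8 s) = 0.76679. Since d = βγcτ, x = βγ = β/√(1−β²).
Solving: β² = x²/(1+x²) = 0.587967/1.587967 = 0.370264, so β = 0.6085.

0.6085c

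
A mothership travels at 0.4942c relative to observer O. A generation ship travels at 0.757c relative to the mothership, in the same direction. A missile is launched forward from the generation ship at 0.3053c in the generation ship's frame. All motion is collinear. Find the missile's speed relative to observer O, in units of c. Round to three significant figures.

0.951c

Compose velocities in two stages. Stage 1 (into S'): u₁ = (0.3053+0.757)/(1+0.3053×0.757) = 0.86288.
Stage 2 (into S): u = (0.86288+0.4942)/(1+0.86288×0.4942) = 0.95138, so the speed is 0.951c.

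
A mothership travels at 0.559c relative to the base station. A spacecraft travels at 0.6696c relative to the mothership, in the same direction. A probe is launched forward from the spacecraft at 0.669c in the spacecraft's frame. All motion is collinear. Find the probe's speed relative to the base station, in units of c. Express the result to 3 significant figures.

Apply u = (u'+v)/(1+u'v) twice. Probe in the mothership frame: (0.669+0.6696)/(1+0.669·0.6696) = 1.3386/1.4479624 = 0.92447c.
That velocity, transformed to the rest frame of the base station: (0.92447+0.559)/(1+0.92447·0.559) = 1.48347/1.51677873 = 0.97804c.

0.978c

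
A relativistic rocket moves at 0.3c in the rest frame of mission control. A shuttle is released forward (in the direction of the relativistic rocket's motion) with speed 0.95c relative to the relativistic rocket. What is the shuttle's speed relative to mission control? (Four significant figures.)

Relativistic velocity addition: u = (u' + v)/(1 + u'v/c²), with u' = 0.95c and v = 0.3c.
Numerator: 0.95 + 0.3 = 1.25. Denominator: 1 + (0.95)(0.3) = 1.285.
u = 1.25/1.285 = 0.97276, so the speed is 0.9728c.

0.9728c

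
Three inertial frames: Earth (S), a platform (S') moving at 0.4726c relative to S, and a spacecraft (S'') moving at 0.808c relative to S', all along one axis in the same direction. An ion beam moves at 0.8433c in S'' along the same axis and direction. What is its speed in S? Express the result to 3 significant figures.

0.994c

Apply u = (u'+v)/(1+u'v) twice. Ion beam in the platform frame: (0.8433+0.808)/(1+0.8433·0.808) = 1.6513/1.6813864 = 0.98211c.
That velocity, transformed to the rest frame of Earth: (0.98211+0.4726)/(1+0.98211·0.4726) = 1.45471/1.464145186 = 0.99356c.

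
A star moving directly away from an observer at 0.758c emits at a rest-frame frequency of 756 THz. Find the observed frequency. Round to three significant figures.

Relativistic Doppler (source moving away): f_obs = f_src · √((1−β)/(1+β)).
With β = 0.758: factor = √(0.242/1.758) = 0.37102.
f_obs = 756 × 0.37102 = 280 THz.

280 THz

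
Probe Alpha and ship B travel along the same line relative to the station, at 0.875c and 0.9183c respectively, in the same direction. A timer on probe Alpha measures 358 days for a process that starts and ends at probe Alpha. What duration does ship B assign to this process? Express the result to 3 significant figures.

367 days

The velocity of probe Alpha relative to ship B is (0.875 − 0.9183)c / (1 − 0.875×0.9183) = −0.22037c; relative speed 0.22037c.
At |u| = 0.22037c, γ = (1 − 0.0485629)^(−1/2) = 1.0252.
Probe Alpha's interval is proper; time dilation gives Δt_B = γΔτ = 1.0252 × 358 days = 367 days.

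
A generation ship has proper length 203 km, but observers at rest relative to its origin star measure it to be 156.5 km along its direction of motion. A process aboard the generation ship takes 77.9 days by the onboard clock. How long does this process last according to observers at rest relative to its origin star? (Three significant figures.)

101 days

Length contraction gives γ = L₀/L = 203/156.5 = 1.29712.
The same γ dilates the second interval: 1.29712 × 77.9 days = 101 days.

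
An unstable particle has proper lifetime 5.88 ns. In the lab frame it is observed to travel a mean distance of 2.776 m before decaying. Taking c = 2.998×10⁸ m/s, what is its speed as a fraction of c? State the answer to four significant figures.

0.8442c

d = βγcτ ⇒ βγ = d/(cτ) = 2.776 m / (1.762824 m) = 1.5747.
β = (βγ)/√(1+(βγ)²) = 1.5747/√3.47968 = 0.8442.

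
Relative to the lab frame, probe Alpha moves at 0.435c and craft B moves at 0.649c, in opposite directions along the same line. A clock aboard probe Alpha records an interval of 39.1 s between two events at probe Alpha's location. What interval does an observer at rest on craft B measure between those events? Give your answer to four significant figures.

73.19 s

The velocity of probe Alpha relative to craft B is (0.435 + 0.649)c / (1 + 0.435×0.649) = 0.84535c; relative speed 0.84535c.
γ for this relative speed: γ = 1/√(1 − 0.714617) = 1.8719.
The clock on probe Alpha records proper time, so craft B measures Δt = γΔτ = 1.8719 × 39.1 = 73.19 s.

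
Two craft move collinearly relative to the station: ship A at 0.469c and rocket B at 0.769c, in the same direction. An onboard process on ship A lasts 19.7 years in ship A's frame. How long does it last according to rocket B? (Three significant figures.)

22.3 years

Speed of ship A in rocket B's frame: u = (v_A − v_B)/(1 − v_A v_B/c²) = (0.469 − 0.769)/(1 − 0.469×0.769) = −0.3/0.639339 = −0.46923; |u| = 0.46923c.
γ for this relative speed: γ = 1/√(1 − 0.220177) = 1.1324.
The clock on ship A records proper time, so rocket B measures Δt = γΔτ = 1.1324 × 19.7 = 22.3 years.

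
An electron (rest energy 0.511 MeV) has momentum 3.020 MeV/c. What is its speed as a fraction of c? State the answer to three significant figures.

0.986c

βγ = pc/(mc²) = 3.020/0.511 = 5.91.
Since γ² = 1 + (βγ)² = 35.9281, γ = √35.9281 = 5.99401, and β = (βγ)/γ = 5.91/5.99401 = 0.986.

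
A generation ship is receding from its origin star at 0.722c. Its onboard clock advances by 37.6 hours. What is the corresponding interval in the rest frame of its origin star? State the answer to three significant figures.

With β = 0.722, γ = 1/√(1 − 0.722²) = 1/√0.478716 = 1.4453.
The onboard clock measures proper time, so the interval in the rest frame of its origin star is dilated: Δt = γ·Δτ = 1.4453 × 37.6 hours = 54.3 hours.

54.3 hours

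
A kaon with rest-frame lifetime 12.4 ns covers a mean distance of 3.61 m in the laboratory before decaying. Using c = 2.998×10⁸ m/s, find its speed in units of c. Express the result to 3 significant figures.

0.697c

d = βγcτ ⇒ βγ = d/(cτ) = 3.610 m / (3.71752 m) = 0.97108.
β = (βγ)/√(1+(βγ)²) = 0.97108/√1.942996 = 0.697.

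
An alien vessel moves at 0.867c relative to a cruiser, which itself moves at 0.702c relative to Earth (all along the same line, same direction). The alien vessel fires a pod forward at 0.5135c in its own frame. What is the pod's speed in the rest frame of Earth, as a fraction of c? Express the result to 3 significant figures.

0.992c

Compose velocities in two stages. Stage 1 (into S'): u₁ = (0.5135+0.867)/(1+0.5135×0.867) = 0.95523.
Stage 2 (into S): u = (0.95523+0.702)/(1+0.95523×0.702) = 0.99201, so the speed is 0.992c.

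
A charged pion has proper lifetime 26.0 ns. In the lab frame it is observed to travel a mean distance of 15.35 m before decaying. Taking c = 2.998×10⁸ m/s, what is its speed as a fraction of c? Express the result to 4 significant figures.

0.8916c

Let x = d/(cτ) = 15.35 m / (2.998×10⁸ m/s × 2.600×10^-8 s) = 1.9693. Since d = βγcτ, x = βγ = β/√(1−β²).
Solving: β² = x²/(1+x²) = 3.87814/4.87814 = 0.795004, so β = 0.8916.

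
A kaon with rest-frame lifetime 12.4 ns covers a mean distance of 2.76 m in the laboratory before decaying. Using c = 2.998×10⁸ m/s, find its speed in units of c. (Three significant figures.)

Lab distance = (lab lifetime)·v = γτ·βc, so βγ = d/(cτ) = 2.760/(2.998×10⁸ × 1.240×10^-8) = 0.74243.
With βγ = 0.74243: γ² = 1 + (βγ)² = 1.551202, and β = (βγ)/γ = 0.74243/1.24547 = 0.596.

0.596c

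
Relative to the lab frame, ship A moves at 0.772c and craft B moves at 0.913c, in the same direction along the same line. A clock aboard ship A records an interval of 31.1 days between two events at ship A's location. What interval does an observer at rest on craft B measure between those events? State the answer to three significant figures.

35.4 days

Speed of ship A in craft B's frame: u = (v_A − v_B)/(1 − v_A v_B/c²) = (0.772 − 0.913)/(1 − 0.772×0.913) = −0.141/0.295164 = −0.4777; |u| = 0.4777c.
At |u| = 0.4777c, γ = (1 − 0.228197)^(−1/2) = 1.1383.
The clock on ship A records proper time, so craft B measures Δt = γΔτ = 1.1383 × 31.1 = 35.4 days.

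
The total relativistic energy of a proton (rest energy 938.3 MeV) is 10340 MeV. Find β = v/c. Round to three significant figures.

0.996

Total energy E = γmc² gives γ = 10340/938.3 = 11.02.
Hence β = √(1 − 1/γ²) = √(1 − 0.00823449) = √0.99176551 = 0.996.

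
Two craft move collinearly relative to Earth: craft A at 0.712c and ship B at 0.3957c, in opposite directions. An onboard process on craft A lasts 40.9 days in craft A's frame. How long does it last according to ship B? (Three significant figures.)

81.3 days

Speed of craft A in ship B's frame: u = (v_A + v_B)/(1 + v_A v_B/c²) = (0.712 + 0.3957)/(1 + 0.712×0.3957) = 1.1077/1.2817384 = 0.86422; |u| = 0.86422c.
At |u| = 0.86422c, γ = (1 − 0.746876)^(−1/2) = 1.9876.
The clock on craft A records proper time, so ship B measures Δt = γΔτ = 1.9876 × 40.9 = 81.3 days.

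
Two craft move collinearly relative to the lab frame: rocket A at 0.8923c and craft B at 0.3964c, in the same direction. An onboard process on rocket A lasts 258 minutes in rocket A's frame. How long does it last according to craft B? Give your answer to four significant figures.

402.3 minutes

The velocity of rocket A relative to craft B is (0.8923 − 0.3964)c / (1 − 0.8923×0.3964) = 0.7673c; relative speed 0.7673c.
At |u| = 0.7673c, γ = (1 − 0.588749)^(−1/2) = 1.5594.
The clock on rocket A records proper time, so craft B measures Δt = γΔτ = 1.5594 × 258 = 402.3 minutes.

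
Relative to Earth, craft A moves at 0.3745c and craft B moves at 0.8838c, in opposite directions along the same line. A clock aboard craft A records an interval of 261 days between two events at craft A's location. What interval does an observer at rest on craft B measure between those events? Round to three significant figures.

Transform craft A's velocity into craft B's frame: (0.3745 + 0.8838)/(1 + 0.3745·0.8838) = 1.2583/1.3309831, so the relative speed is 0.94539c.
At |u| = 0.94539c, γ = (1 − 0.893762)^(−1/2) = 3.068.
Craft A's interval is proper; time dilation gives Δt_B = γΔτ = 3.068 × 261 days = 801 days.

801 days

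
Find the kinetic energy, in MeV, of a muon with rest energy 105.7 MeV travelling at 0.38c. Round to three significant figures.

γ = 1/√(1 − β²) = 1/√(1 − 0.1444) = 1/√0.8556 = 1/0.924986 = 1.081097.
Kinetic energy: K = (γ − 1)mc² = (1.081097 − 1) × 105.7 MeV = 0.081097 × 105.7 = 8.57 MeV.

8.57 MeV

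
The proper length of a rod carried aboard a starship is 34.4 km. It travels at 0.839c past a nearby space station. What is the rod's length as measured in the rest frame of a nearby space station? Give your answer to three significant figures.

With β = 0.839, γ = 1/√(1 − 0.839²) = 1/√0.296079 = 1.8378.
Along the direction of motion the measured length is L₀/γ = 34.4/1.8378 = 18.7 km.

18.7 km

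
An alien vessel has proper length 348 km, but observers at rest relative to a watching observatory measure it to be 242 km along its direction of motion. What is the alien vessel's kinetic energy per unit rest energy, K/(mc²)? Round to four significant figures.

From L = L₀/γ: γ = 348/242 = 1.43802.
K/(mc²) = γ − 1 = 1.43802 − 1 = 0.4380.

0.4380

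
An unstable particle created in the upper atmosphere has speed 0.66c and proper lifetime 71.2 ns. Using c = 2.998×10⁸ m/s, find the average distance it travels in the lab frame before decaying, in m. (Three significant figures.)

γ = 1/√(1 − β²) = 1/√(1 − 0.4356) = 1/√0.5644 = 1/0.751266 = 1.3311.
Lab-frame lifetime: Δt = γτ = 1.3311 × 71.2 ns = 94.774 ns.
Distance: d = vΔt = 0.66 × 2.998×10⁸ m/s × 9.4774×10^-8 s = 18.8 m.

18.8 m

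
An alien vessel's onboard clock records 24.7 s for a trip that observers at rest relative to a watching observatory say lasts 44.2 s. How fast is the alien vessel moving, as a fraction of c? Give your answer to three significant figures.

0.829c

γ = Δt/Δτ = 44.2/24.7 = 1.7895.
β = √(1 − 1/γ²) = √(1 − 0.312275) = √0.687725 = 0.829.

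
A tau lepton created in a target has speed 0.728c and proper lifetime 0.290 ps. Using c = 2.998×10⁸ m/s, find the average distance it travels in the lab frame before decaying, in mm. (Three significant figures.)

0.0923 mm

γ = 1/√(1 − β²) = 1/√(1 − 0.529984) = 1/√0.470016 = 1/0.685577 = 1.4586.
Lab-frame lifetime: Δt = γτ = 1.4586 × 0.290 ps = 0.42299 ps.
Distance: d = vΔt = 0.728 × 2.998×10⁸ m/s × 4.2299×10^-13 s = 9.23×10^-5 m = 0.0923 mm.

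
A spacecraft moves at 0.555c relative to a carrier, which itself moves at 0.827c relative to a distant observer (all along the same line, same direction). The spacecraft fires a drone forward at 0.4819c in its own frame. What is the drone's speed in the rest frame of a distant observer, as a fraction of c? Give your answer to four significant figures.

First combine the drone and spacecraft (S''→S'): u₁ = (0.4819 + 0.555)/(1 + 0.4819×0.555) = 1.0369/1.2674545 = 0.8181.
Then combine with the carrier (S'→S): u = (0.8181 + 0.827)/(1 + 0.8181×0.827) = 1.6451/1.6765687 = 0.98123.

0.9812c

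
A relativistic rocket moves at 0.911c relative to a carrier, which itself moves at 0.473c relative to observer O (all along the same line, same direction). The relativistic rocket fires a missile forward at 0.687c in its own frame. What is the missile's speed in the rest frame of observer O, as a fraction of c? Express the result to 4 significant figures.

0.9938c

First combine the missile and relativistic rocket (S''→S'): u₁ = (0.687 + 0.911)/(1 + 0.687×0.911) = 1.598/1.625857 = 0.98287.
Then combine with the carrier (S'→S): u = (0.98287 + 0.473)/(1 + 0.98287×0.473) = 1.45587/1.46489751 = 0.99384.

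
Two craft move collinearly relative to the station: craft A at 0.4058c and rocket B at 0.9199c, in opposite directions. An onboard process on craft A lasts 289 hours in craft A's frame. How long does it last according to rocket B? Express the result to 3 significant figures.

Transform craft A's velocity into rocket B's frame: (0.4058 + 0.9199)/(1 + 0.4058·0.9199) = 1.3257/1.37329542, so the relative speed is 0.96534c.
γ for this relative speed: γ = 1/√(1 − 0.931881) = 3.8315.
Craft A's interval is proper; time dilation gives Δt_B = γΔτ = 3.8315 × 289 hours = 1110 hours.

1110 hours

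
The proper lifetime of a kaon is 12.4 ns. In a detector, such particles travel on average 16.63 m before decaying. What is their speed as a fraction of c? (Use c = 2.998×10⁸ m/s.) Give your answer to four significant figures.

Lab distance = (lab lifetime)·v = γτ·βc, so βγ = d/(cτ) = 16.63/(2.998×10⁸ × 1.240×10^-8) = 4.4734.
With βγ = 4.4734: γ² = 1 + (βγ)² = 21.0113, and β = (βγ)/γ = 4.4734/4.58381 = 0.9759.

0.9759c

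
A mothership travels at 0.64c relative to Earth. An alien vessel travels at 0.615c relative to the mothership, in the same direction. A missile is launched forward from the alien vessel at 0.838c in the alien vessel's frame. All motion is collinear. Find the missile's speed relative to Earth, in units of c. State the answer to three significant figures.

Compose velocities in two stages. Stage 1 (into S'): u₁ = (0.838+0.615)/(1+0.838×0.615) = 0.95884.
Stage 2 (into S): u = (0.95884+0.64)/(1+0.95884×0.64) = 0.99082, so the speed is 0.991c.

0.991c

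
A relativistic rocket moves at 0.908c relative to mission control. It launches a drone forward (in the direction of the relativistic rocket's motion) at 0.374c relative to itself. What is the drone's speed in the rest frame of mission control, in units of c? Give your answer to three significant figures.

Relativistic velocity addition: u = (u' + v)/(1 + u'v/c²), with u' = 0.374c and v = 0.908c.
Numerator: 0.374 + 0.908 = 1.282. Denominator: 1 + (0.374)(0.908) = 1.339592.
u = 1.282/1.339592 = 0.95701, so the speed is 0.957c.

0.957c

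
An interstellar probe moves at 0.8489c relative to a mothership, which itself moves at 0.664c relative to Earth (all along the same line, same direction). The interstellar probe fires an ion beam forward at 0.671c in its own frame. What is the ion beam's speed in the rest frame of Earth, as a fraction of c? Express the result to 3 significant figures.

0.994c

First combine the ion beam and interstellar probe (S''→S'): u₁ = (0.671 + 0.8489)/(1 + 0.671×0.8489) = 1.5199/1.5696119 = 0.96833.
Then combine with the mothership (S'→S): u = (0.96833 + 0.664)/(1 + 0.96833×0.664) = 1.63233/1.64297112 = 0.99352.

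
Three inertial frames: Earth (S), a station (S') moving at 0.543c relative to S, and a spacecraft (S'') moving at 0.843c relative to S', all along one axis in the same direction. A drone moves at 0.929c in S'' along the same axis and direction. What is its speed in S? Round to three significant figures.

0.998c

Compose velocities in two stages. Stage 1 (into S'): u₁ = (0.929+0.843)/(1+0.929×0.843) = 0.99375.
Stage 2 (into S): u = (0.99375+0.543)/(1+0.99375×0.543) = 0.99814, so the speed is 0.998c.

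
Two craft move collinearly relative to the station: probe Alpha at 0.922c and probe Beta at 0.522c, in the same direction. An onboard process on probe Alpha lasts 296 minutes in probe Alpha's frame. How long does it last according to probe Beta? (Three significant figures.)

465 minutes

Transform probe Alpha's velocity into probe Beta's frame: (0.922 − 0.522)/(1 − 0.922·0.522) = 0.4/0.518716, so the relative speed is 0.77113c.
γ for this relative speed: γ = 1/√(1 − 0.594641) = 1.5707.
Probe Alpha's interval is proper; time dilation gives Δt_B = γΔτ = 1.5707 × 296 minutes = 465 minutes.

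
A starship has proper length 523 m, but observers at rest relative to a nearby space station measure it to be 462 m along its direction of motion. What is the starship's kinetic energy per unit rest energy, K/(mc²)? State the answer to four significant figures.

γ = L₀/L = 523/462 = 1.13203.
K/(mc²) = γ − 1 = 1.13203 − 1 = 0.1320.

0.1320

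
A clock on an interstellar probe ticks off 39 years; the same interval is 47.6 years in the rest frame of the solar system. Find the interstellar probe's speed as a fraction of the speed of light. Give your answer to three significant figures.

0.573c

γ = Δt/Δτ = 47.6/39 = 1.2205.
β = √(1 − 1/γ²) = √(1 − 0.671312) = √0.328688 = 0.573.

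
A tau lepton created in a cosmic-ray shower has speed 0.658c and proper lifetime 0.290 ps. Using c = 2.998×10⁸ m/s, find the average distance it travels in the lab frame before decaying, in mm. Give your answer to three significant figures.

Lorentz factor: γ = (1 − 0.432964)^(−1/2) = 1.328.
Lab-frame lifetime: Δt = γτ = 1.328 × 0.290 ps = 0.38512 ps.
Distance: d = vΔt = 0.658 × 2.998×10⁸ m/s × 3.8512×10^-13 s = 7.60×10^-5 m = 0.0760 mm.

0.0760 mm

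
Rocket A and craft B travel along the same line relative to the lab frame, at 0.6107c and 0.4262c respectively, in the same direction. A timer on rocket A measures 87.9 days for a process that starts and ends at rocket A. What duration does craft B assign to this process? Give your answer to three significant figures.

90.8 days

Transform rocket A's velocity into craft B's frame: (0.6107 − 0.4262)/(1 − 0.6107·0.4262) = 0.1845/0.73971966, so the relative speed is 0.24942c.
γ for this relative speed: γ = 1/√(1 − 0.0622103) = 1.0326.
Rocket A's interval is proper; time dilation gives Δt_B = γΔτ = 1.0326 × 87.9 days = 90.8 days.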